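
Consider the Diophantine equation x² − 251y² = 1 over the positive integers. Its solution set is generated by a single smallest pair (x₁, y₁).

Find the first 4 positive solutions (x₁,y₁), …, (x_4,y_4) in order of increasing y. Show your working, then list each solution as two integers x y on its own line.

3674890 231957
27009633024199 1704832919460
198514860608593651330 12530146894788486843
1459040552203802437039183201 92093823044376819996025080

√251 → a₀=15, period (1,5,2,1,2,…,5,1,30); ℓ=14 even so k=13
a_0=15:  p_0=15·1+0=15,  q_0=15·0+1=1
…
a_4=1:  p_4=1·206+95=301,  q_4=1·13+6=19
…
a_12=5:  p_12=5·577033+212692=3097857,  q_12=5·36422+13425=195535
a_13=1:  p_13=1·3097857+577033=3674890,  q_13=1·195535+36422=231957
→ (3674890, 231957).  Check: 3674890²=13504816512100, 251·231957²=13504816512099, difference 1.
k=2:  x_2 = 3674890·3674890+251·231957·231957 = 27009633024199,  y_2 = 3674890·231957+231957·3674890 = 1704832919460
k=3:  x_3 = 3674890·27009633024199+251·231957·1704832919460 = 198514860608593651330,  y_3 = 3674890·1704832919460+231957·27009633024199 = 12530146894788486843
k=4:  x_4 = 3674890·198514860608593651330+251·231957·12530146894788486843 = 1459040552203802437039183201,  y_4 = 3674890·12530146894788486843+231957·198514860608593651330 = 92093823044376819996025080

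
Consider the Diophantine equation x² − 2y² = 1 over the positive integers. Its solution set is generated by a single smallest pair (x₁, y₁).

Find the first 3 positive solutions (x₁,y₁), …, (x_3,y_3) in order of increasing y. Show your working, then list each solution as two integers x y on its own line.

3 2
17 12
99 70

d=2: √d = [1; 2] (ℓ=1, odd), read p_1/q_1
step 0: (1, 1)  from 1·(1,0) + (0,1)
step 1: (3, 2)  from 2·(1,1) + (1,0)
→ (3, 2).  Check: 3²=9, 2·2²=8, difference 1.
k=2:  x_2 = 3·3+2·2·2 = 17,  y_2 = 3·2+2·3 = 12
k=3:  x_3 = 3·17+2·2·12 = 99,  y_3 = 3·12+2·17 = 70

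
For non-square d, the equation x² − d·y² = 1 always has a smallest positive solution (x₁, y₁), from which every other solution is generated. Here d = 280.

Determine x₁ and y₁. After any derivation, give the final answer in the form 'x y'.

251 15

√280 → a₀=16, period (1,2,1,2,1,32); ℓ=6 even so k=5
step 0: (16, 1)  from 16·(1,0) + (0,1)
…
step 4: (184, 11)  from 2·(67,4) + (50,3)
step 5: (251, 15)  from 1·(184,11) + (67,4)
fundamental: x₁=251, y₁=15  (since 63001 − 280·225 = 1)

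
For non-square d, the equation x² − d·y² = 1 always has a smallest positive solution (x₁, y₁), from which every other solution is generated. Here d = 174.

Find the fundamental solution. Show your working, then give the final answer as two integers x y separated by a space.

1451 110

d=174: √d = [13; 5,4,5,26] (ℓ=4, even), read p_3/q_3
i=0: a=13 ⇒ p=13, q=1
i=1: a=5 ⇒ p=66, q=5
i=2: a=4 ⇒ p=277, q=21
i=3: a=5 ⇒ p=1451, q=110
(x₁, y₁) = (1451, 110);  1451² − 174·110² = 1 ✓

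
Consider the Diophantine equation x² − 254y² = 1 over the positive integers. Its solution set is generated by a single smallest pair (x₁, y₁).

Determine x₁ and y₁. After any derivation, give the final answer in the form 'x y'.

[15; 1,14,1,30] for √254; ℓ=4 ⇒ convergent index 3
step 0: (15, 1)  from 15·(1,0) + (0,1)
step 1: (16, 1)  from 1·(15,1) + (1,0)
step 2: (239, 15)  from 14·(16,1) + (15,1)
step 3: (255, 16)  from 1·(239,15) + (16,1)
→ (255, 16).  Check: 255²=65025, 254·16²=65024, difference 1.

255 16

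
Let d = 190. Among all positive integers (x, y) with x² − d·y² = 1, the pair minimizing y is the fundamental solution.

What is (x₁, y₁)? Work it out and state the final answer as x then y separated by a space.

[13; 1,3,1,1,1,…,3,1,26] for √190; ℓ=14 ⇒ convergent index 13
step 0: (13, 1)  from 13·(1,0) + (0,1)
…
step 2: (55, 4)  from 3·(14,1) + (13,1)
…
step 5: (193, 14)  from 1·(124,9) + (69,5)
…
step 7: (1213, 88)  from 2·(510,37) + (193,14)
step 8: (2936, 213)  from 2·(1213,88) + (510,37)
…
step 10: (7085, 514)  from 1·(4149,301) + (2936,213)
step 11: (11234, 815)  from 1·(7085,514) + (4149,301)
step 12: (40787, 2959)  from 3·(11234,815) + (7085,514)
step 13: (52021, 3774)  from 1·(40787,2959) + (11234,815)
→ (52021, 3774).  Check: 52021²=2706184441, 190·3774²=2706184440, difference 1.

52021 3774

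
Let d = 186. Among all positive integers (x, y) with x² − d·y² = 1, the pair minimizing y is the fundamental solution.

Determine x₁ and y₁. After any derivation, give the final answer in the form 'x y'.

7501 550

√186 → a₀=13, period (1,1,1,3,4,3,1,1,1,26); ℓ=10 even so k=9
step 0: (13, 1)  from 13·(1,0) + (0,1)
…
step 3: (41, 3)  from 1·(27,2) + (14,1)
step 4: (150, 11)  from 3·(41,3) + (27,2)
…
step 7: (2714, 199)  from 1·(2073,152) + (641,47)
step 8: (4787, 351)  from 1·(2714,199) + (2073,152)
step 9: (7501, 550)  from 1·(4787,351) + (2714,199)
fundamental: x₁=7501, y₁=550  (since 56265001 − 186·302500 = 1)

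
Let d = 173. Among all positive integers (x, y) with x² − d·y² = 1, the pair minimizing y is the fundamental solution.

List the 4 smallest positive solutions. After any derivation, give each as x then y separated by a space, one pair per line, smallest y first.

d=173: √d = [13; 6,1,1,6,26] (ℓ=5, odd), read p_9/q_9
step 0: (13, 1)  from 13·(1,0) + (0,1)
step 1: (79, 6)  from 6·(13,1) + (1,0)
…
step 8: (382343, 29069)  from 1·(205791,15646) + (176552,13423)
step 9: (2499849, 190060)  from 6·(382343,29069) + (205791,15646)
(x₁, y₁) = (2499849, 190060);  2499849² − 173·190060² = 1 ✓
(x_2, y_2) = (2499849·2499849 + 173·190060·190060, 2499849·190060 + 190060·2499849) = (12498490045601, 950242601880)
(x_3, y_3) = (2499849·12498490045601 + 173·190060·950242601880, 2499849·950242601880 + 190060·12498490045601) = (62488675684008728649, 4750926036134042180)
(x_4, y_4) = (2499849·62488675684008728649 + 173·190060·4750926036134042180, 2499849·4750926036134042180 + 190060·62488675684008728649) = (312424506839974574118902401, 23753195401006348176659760)

2499849 190060
12498490045601 950242601880
62488675684008728649 4750926036134042180
312424506839974574118902401 23753195401006348176659760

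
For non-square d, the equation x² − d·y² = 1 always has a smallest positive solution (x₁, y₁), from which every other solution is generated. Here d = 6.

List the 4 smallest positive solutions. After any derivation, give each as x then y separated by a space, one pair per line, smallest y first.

5 2
49 20
485 198
4801 1960

[2; 2,4] for √6; ℓ=2 ⇒ convergent index 1
a_0=2:  p_0=2·1+0=2,  q_0=2·0+1=1
a_1=2:  p_1=2·2+1=5,  q_1=2·1+0=2
→ (5, 2).  Check: 5²=25, 6·2²=24, difference 1.
n=2: (5,2)∘(5,2) = (5·5+6·2·2, 5·2+2·5) = (49,20)
n=3: (49,20)∘(5,2) = (5·49+6·2·20, 5·20+2·49) = (485,198)
n=4: (485,198)∘(5,2) = (5·485+6·2·198, 5·198+2·485) = (4801,1960)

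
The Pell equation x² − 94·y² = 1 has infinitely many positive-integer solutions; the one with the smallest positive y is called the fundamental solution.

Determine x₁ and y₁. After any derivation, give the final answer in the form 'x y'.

d=94: √d = [9; 1,2,3,1,1,…,2,1,18] (ℓ=16, even), read p_15/q_15
i=0: a=9 ⇒ p=9, q=1
i=1: a=1 ⇒ p=10, q=1
i=2: a=2 ⇒ p=29, q=3
…
i=4: a=1 ⇒ p=126, q=13
…
i=6: a=5 ⇒ p=1241, q=128
i=7: a=1 ⇒ p=1464, q=151
i=8: a=8 ⇒ p=12953, q=1336
…
i=11: a=1 ⇒ p=99455, q=10258
…
i=13: a=3 ⇒ p=652934, q=67345
i=14: a=2 ⇒ p=1490361, q=153719
i=15: a=1 ⇒ p=2143295, q=221064
fundamental: x₁=2143295, y₁=221064  (since 4593713457025 − 94·48869292096 = 1)

2143295 221064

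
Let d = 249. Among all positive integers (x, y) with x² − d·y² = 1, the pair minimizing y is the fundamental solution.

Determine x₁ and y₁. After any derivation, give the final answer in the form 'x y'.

8553815 542076

√249 = [15; 1,3,1,1,5,…,3,1,30, …], period ℓ=16 (even) → k=15
step 0: (15, 1)  from 15·(1,0) + (0,1)
step 1: (16, 1)  from 1·(15,1) + (1,0)
step 2: (63, 4)  from 3·(16,1) + (15,1)
step 3: (79, 5)  from 1·(63,4) + (16,1)
…
step 6: (931, 59)  from 1·(789,50) + (142,9)
step 7: (3582, 227)  from 3·(931,59) + (789,50)
step 8: (36751, 2329)  from 10·(3582,227) + (931,59)
step 9: (113835, 7214)  from 3·(36751,2329) + (3582,227)
step 10: (150586, 9543)  from 1·(113835,7214) + (36751,2329)
…
step 14: (6669699, 422675)  from 3·(1884116,119401) + (1017351,64472)
step 15: (8553815, 542076)  from 1·(6669699,422675) + (1884116,119401)
→ (8553815, 542076).  Check: 8553815²=73167751054225, 249·542076²=73167751054224, difference 1.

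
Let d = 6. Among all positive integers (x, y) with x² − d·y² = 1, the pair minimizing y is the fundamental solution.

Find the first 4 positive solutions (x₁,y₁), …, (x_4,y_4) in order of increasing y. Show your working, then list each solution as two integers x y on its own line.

√6 → a₀=2, period (2,4); ℓ=2 even so k=1
i=0: a=2 ⇒ p=2, q=1
i=1: a=2 ⇒ p=5, q=2
(x₁, y₁) = (5, 2);  5² − 6·2² = 1 ✓
(x_2, y_2) = (5·5 + 6·2·2, 5·2 + 2·5) = (49, 20)
(x_3, y_3) = (5·49 + 6·2·20, 5·20 + 2·49) = (485, 198)
(x_4, y_4) = (5·485 + 6·2·198, 5·198 + 2·485) = (4801, 1960)

5 2
49 20
485 198
4801 1960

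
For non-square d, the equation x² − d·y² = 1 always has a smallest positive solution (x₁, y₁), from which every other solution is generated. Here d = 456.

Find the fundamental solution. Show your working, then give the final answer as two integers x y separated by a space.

√456 → a₀=21, period (2,1,4,1,2,42); ℓ=6 even so k=5
step 0: (21, 1)  from 21·(1,0) + (0,1)
…
step 4: (363, 17)  from 1·(299,14) + (64,3)
step 5: (1025, 48)  from 2·(363,17) + (299,14)
→ (1025, 48).  Check: 1025²=1050625, 456·48²=1050624, difference 1.

1025 48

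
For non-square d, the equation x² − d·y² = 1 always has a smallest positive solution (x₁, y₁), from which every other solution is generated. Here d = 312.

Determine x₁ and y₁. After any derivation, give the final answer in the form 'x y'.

53 3

√312 → a₀=17, period (1,1,1,34); ℓ=4 even so k=3
i=0: a=17 ⇒ p=17, q=1
i=1: a=1 ⇒ p=18, q=1
i=2: a=1 ⇒ p=35, q=2
i=3: a=1 ⇒ p=53, q=3
fundamental: x₁=53, y₁=3  (since 2809 − 312·9 = 1)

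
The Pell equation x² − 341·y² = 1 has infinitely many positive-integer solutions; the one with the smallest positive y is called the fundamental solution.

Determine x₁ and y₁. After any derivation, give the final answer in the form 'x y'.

10626551 575460

√341 = [18; 2,6,1,8,2,…,6,2,36, …], period ℓ=14 (even) → k=13
step 0: (18, 1)  from 18·(1,0) + (0,1)
step 1: (37, 2)  from 2·(18,1) + (1,0)
step 2: (240, 13)  from 6·(37,2) + (18,1)
step 3: (277, 15)  from 1·(240,13) + (37,2)
step 4: (2456, 133)  from 8·(277,15) + (240,13)
…
step 8: (28124, 1523)  from 1·(20479,1109) + (7645,414)
step 9: (76727, 4155)  from 2·(28124,1523) + (20479,1109)
step 10: (641940, 34763)  from 8·(76727,4155) + (28124,1523)
step 11: (718667, 38918)  from 1·(641940,34763) + (76727,4155)
step 12: (4953942, 268271)  from 6·(718667,38918) + (641940,34763)
step 13: (10626551, 575460)  from 2·(4953942,268271) + (718667,38918)
→ (10626551, 575460).  Check: 10626551²=112923586155601, 341·575460²=112923586155600, difference 1.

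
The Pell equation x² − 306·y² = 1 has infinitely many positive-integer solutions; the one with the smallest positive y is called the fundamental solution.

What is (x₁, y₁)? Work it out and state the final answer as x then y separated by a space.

35 2

√306 = [17; 2,34, …], period ℓ=2 (even) → k=1
a_0=17:  p_0=17·1+0=17,  q_0=17·0+1=1
a_1=2:  p_1=2·17+1=35,  q_1=2·1+0=2
fundamental: x₁=35, y₁=2  (since 1225 − 306·4 = 1)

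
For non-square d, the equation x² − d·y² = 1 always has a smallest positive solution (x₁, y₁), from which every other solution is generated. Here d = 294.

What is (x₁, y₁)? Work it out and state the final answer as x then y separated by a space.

[17; 6,1,4,1,6,34] for √294; ℓ=6 ⇒ convergent index 5
k=0  a_k=17  p_k/q_k = 17/1
…
k=4  a_k=1  p_k/q_k = 703/41
k=5  a_k=6  p_k/q_k = 4801/280
→ (4801, 280).  Check: 4801²=23049601, 294·280²=23049600, difference 1.

4801 280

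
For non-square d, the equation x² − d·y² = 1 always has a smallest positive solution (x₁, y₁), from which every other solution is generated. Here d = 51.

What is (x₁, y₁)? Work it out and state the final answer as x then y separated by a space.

50 7

d=51: √d = [7; 7,14] (ℓ=2, even), read p_1/q_1
i=0: a=7 ⇒ p=7, q=1
i=1: a=7 ⇒ p=50, q=7
fundamental: x₁=50, y₁=7  (since 2500 − 51·49 = 1)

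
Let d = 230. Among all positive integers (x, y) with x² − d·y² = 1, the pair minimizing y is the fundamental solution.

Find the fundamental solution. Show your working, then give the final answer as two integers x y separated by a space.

91 6

√230 = [15; 6,30, …], period ℓ=2 (even) → k=1
a_0=15:  p_0=15·1+0=15,  q_0=15·0+1=1
a_1=6:  p_1=6·15+1=91,  q_1=6·1+0=6
→ (91, 6).  Check: 91²=8281, 230·6²=8280, difference 1.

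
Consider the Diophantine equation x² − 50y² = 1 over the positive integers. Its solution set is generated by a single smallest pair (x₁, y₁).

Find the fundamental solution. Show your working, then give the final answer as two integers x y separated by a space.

99 14

[7; 14] for √50; ℓ=1 ⇒ convergent index 1
a_0=7:  p_0=7·1+0=7,  q_0=7·0+1=1
a_1=14:  p_1=14·7+1=99,  q_1=14·1+0=14
fundamental: x₁=99, y₁=14  (since 9801 − 50·196 = 1)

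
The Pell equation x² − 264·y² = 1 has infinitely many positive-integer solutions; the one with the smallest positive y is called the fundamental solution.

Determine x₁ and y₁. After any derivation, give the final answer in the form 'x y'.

65 4

[16; 4,32] for √264; ℓ=2 ⇒ convergent index 1
a_0=16:  p_0=16·1+0=16,  q_0=16·0+1=1
a_1=4:  p_1=4·16+1=65,  q_1=4·1+0=4
→ (65, 4).  Check: 65²=4225, 264·4²=4224, difference 1.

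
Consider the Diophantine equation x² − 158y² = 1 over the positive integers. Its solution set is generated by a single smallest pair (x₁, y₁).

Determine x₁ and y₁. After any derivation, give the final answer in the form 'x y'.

7743 616

d=158: √d = [12; 1,1,3,12,3,1,1,24] (ℓ=8, even), read p_7/q_7
i=0: a=12 ⇒ p=12, q=1
…
i=2: a=1 ⇒ p=25, q=2
i=3: a=3 ⇒ p=88, q=7
i=4: a=12 ⇒ p=1081, q=86
…
i=6: a=1 ⇒ p=4412, q=351
i=7: a=1 ⇒ p=7743, q=616
→ (7743, 616).  Check: 7743²=59954049, 158·616²=59954048, difference 1.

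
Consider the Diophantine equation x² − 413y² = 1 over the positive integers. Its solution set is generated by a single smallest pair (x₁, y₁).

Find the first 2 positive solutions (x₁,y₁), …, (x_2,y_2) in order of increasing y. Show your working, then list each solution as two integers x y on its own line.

113399 5580
25718666401 1265532840

√413 → a₀=20, period (3,9,1,4,1,9,3,40); ℓ=8 even so k=7
a_0=20:  p_0=20·1+0=20,  q_0=20·0+1=1
…
a_4=4:  p_4=4·630+569=3089,  q_4=4·31+28=152
…
a_6=9:  p_6=9·3719+3089=36560,  q_6=9·183+152=1799
a_7=3:  p_7=3·36560+3719=113399,  q_7=3·1799+183=5580
(x₁, y₁) = (113399, 5580);  113399² − 413·5580² = 1 ✓
n=2: (113399,5580)∘(113399,5580) = (113399·113399+413·5580·5580, 113399·5580+5580·113399) = (25718666401,1265532840)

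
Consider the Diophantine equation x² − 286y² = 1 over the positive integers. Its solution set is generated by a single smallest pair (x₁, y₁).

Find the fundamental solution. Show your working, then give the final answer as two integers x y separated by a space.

√286 → a₀=16, period (1,10,3,3,2,3,3,10,1,32); ℓ=10 even so k=9
a_0=16:  p_0=16·1+0=16,  q_0=16·0+1=1
a_1=1:  p_1=1·16+1=17,  q_1=1·1+0=1
a_2=10:  p_2=10·17+16=186,  q_2=10·1+1=11
a_3=3:  p_3=3·186+17=575,  q_3=3·11+1=34
…
a_5=2:  p_5=2·1911+575=4397,  q_5=2·113+34=260
a_6=3:  p_6=3·4397+1911=15102,  q_6=3·260+113=893
a_7=3:  p_7=3·15102+4397=49703,  q_7=3·893+260=2939
a_8=10:  p_8=10·49703+15102=512132,  q_8=10·2939+893=30283
a_9=1:  p_9=1·512132+49703=561835,  q_9=1·30283+2939=33222
(x₁, y₁) = (561835, 33222);  561835² − 286·33222² = 1 ✓

561835 33222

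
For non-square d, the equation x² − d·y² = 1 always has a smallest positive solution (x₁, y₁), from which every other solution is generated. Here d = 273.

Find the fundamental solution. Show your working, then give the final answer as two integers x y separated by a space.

d=273: √d = [16; 1,1,10,1,1,32] (ℓ=6, even), read p_5/q_5
step 0: (16, 1)  from 16·(1,0) + (0,1)
step 1: (17, 1)  from 1·(16,1) + (1,0)
step 2: (33, 2)  from 1·(17,1) + (16,1)
step 3: (347, 21)  from 10·(33,2) + (17,1)
step 4: (380, 23)  from 1·(347,21) + (33,2)
step 5: (727, 44)  from 1·(380,23) + (347,21)
(x₁, y₁) = (727, 44);  727² − 273·44² = 1 ✓

727 44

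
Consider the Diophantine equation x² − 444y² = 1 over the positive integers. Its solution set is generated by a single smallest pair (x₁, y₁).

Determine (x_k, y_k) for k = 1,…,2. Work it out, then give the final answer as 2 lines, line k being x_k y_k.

[21; 14,42] for √444; ℓ=2 ⇒ convergent index 1
step 0: (21, 1)  from 21·(1,0) + (0,1)
step 1: (295, 14)  from 14·(21,1) + (1,0)
(x₁, y₁) = (295, 14);  295² − 444·14² = 1 ✓
n=2: (295,14)∘(295,14) = (295·295+444·14·14, 295·14+14·295) = (174049,8260)

295 14
174049 8260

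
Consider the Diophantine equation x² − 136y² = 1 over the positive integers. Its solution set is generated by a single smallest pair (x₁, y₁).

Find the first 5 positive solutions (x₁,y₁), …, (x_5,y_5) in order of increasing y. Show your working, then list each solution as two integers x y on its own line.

√136 → a₀=11, period (1,1,1,22); ℓ=4 even so k=3
step 0: (11, 1)  from 11·(1,0) + (0,1)
step 1: (12, 1)  from 1·(11,1) + (1,0)
step 2: (23, 2)  from 1·(12,1) + (11,1)
step 3: (35, 3)  from 1·(23,2) + (12,1)
(x₁, y₁) = (35, 3);  35² − 136·3² = 1 ✓
k=2:  x_2 = 35·35+136·3·3 = 2449,  y_2 = 35·3+3·35 = 210
k=3:  x_3 = 35·2449+136·3·210 = 171395,  y_3 = 35·210+3·2449 = 14697
k=4:  x_4 = 35·171395+136·3·14697 = 11995201,  y_4 = 35·14697+3·171395 = 1028580
k=5:  x_5 = 35·11995201+136·3·1028580 = 839492675,  y_5 = 35·1028580+3·11995201 = 71985903

35 3
2449 210
171395 14697
11995201 1028580
839492675 71985903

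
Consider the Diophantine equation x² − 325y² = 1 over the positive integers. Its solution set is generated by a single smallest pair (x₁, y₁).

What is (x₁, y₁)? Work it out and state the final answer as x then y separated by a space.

649 36

[18; 36] for √325; ℓ=1 ⇒ convergent index 1
i=0: a=18 ⇒ p=18, q=1
i=1: a=36 ⇒ p=649, q=36
→ (649, 36).  Check: 649²=421201, 325·36²=421200, difference 1.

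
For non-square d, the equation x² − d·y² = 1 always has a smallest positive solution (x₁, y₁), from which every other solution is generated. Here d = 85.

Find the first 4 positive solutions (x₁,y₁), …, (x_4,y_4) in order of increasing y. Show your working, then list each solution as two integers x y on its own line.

d=85: √d = [9; 4,1,1,4,18] (ℓ=5, odd), read p_9/q_9
a_0=9:  p_0=9·1+0=9,  q_0=9·0+1=1
a_1=4:  p_1=4·9+1=37,  q_1=4·1+0=4
…
a_3=1:  p_3=1·46+37=83,  q_3=1·5+4=9
a_4=4:  p_4=4·83+46=378,  q_4=4·9+5=41
a_5=18:  p_5=18·378+83=6887,  q_5=18·41+9=747
a_6=4:  p_6=4·6887+378=27926,  q_6=4·747+41=3029
…
a_8=1:  p_8=1·34813+27926=62739,  q_8=1·3776+3029=6805
a_9=4:  p_9=4·62739+34813=285769,  q_9=4·6805+3776=30996
→ (285769, 30996).  Check: 285769²=81663921361, 85·30996²=81663921360, difference 1.
k=2:  x_2 = 285769·285769+85·30996·30996 = 163327842721,  y_2 = 285769·30996+30996·285769 = 17715391848
k=3:  x_3 = 285769·163327842721+85·30996·17715391848 = 93348068572789129,  y_3 = 285769·17715391848+30996·163327842721 = 10125019625991228
k=4:  x_4 = 285769·93348068572789129+85·30996·10125019625991228 = 53351968415791425367681,  y_4 = 285769·10125019625991228+30996·93348068572789129 = 5786833466982059076816

285769 30996
163327842721 17715391848
93348068572789129 10125019625991228
53351968415791425367681 5786833466982059076816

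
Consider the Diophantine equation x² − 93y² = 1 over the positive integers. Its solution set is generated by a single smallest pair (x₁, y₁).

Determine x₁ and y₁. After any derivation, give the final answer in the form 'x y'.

12151 1260

d=93: √d = [9; 1,1,1,4,6,4,1,1,1,18] (ℓ=10, even), read p_9/q_9
a_0=9:  p_0=9·1+0=9,  q_0=9·0+1=1
…
a_3=1:  p_3=1·19+10=29,  q_3=1·2+1=3
…
a_7=1:  p_7=1·3491+839=4330,  q_7=1·362+87=449
a_8=1:  p_8=1·4330+3491=7821,  q_8=1·449+362=811
a_9=1:  p_9=1·7821+4330=12151,  q_9=1·811+449=1260
(x₁, y₁) = (12151, 1260);  12151² − 93·1260² = 1 ✓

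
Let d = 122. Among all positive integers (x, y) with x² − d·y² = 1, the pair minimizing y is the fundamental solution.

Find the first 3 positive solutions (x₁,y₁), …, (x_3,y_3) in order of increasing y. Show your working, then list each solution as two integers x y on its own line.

243 22
118097 10692
57394899 5196290

[11; 22] for √122; ℓ=1 ⇒ convergent index 1
a_0=11:  p_0=11·1+0=11,  q_0=11·0+1=1
a_1=22:  p_1=22·11+1=243,  q_1=22·1+0=22
(x₁, y₁) = (243, 22);  243² − 122·22² = 1 ✓
n=2: (243,22)∘(243,22) = (243·243+122·22·22, 243·22+22·243) = (118097,10692)
n=3: (118097,10692)∘(243,22) = (243·118097+122·22·10692, 243·10692+22·118097) = (57394899,5196290)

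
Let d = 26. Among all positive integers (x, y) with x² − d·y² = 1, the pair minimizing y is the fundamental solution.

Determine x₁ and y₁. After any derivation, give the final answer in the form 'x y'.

51 10

√26 = [5; 10, …], period ℓ=1 (odd) → k=1
step 0: (5, 1)  from 5·(1,0) + (0,1)
step 1: (51, 10)  from 10·(5,1) + (1,0)
→ (51, 10).  Check: 51²=2601, 26·10²=2600, difference 1.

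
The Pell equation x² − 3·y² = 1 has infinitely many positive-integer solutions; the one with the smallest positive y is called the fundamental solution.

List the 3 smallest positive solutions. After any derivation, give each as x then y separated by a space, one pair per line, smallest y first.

√3 = [1; 1,2, …], period ℓ=2 (even) → k=1
i=0: a=1 ⇒ p=1, q=1
i=1: a=1 ⇒ p=2, q=1
→ (2, 1).  Check: 2²=4, 3·1²=3, difference 1.
(2+1√3)^2 = 7 + 4√3
(2+1√3)^3 = 26 + 15√3

2 1
7 4
26 15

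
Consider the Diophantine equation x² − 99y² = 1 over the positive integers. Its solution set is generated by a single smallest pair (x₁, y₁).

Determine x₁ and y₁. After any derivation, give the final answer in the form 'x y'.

10 1

d=99: √d = [9; 1,18] (ℓ=2, even), read p_1/q_1
a_0=9:  p_0=9·1+0=9,  q_0=9·0+1=1
a_1=1:  p_1=1·9+1=10,  q_1=1·1+0=1
→ (10, 1).  Check: 10²=100, 99·1²=99, difference 1.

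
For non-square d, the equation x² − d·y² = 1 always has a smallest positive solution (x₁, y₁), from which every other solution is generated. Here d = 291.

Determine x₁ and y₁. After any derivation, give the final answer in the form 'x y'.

290 17

√291 → a₀=17, period (17,34); ℓ=2 even so k=1
a_0=17:  p_0=17·1+0=17,  q_0=17·0+1=1
a_1=17:  p_1=17·17+1=290,  q_1=17·1+0=17
→ (290, 17).  Check: 290²=84100, 291·17²=84099, difference 1.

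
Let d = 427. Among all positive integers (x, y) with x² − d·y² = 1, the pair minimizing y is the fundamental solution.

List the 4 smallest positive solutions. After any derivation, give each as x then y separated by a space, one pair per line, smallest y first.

d=427: √d = [20; 1,1,1,40] (ℓ=4, even), read p_3/q_3
a_0=20:  p_0=20·1+0=20,  q_0=20·0+1=1
a_1=1:  p_1=1·20+1=21,  q_1=1·1+0=1
a_2=1:  p_2=1·21+20=41,  q_2=1·1+1=2
a_3=1:  p_3=1·41+21=62,  q_3=1·2+1=3
(x₁, y₁) = (62, 3);  62² − 427·3² = 1 ✓
k=2:  x_2 = 62·62+427·3·3 = 7687,  y_2 = 62·3+3·62 = 372
k=3:  x_3 = 62·7687+427·3·372 = 953126,  y_3 = 62·372+3·7687 = 46125
k=4:  x_4 = 62·953126+427·3·46125 = 118179937,  y_4 = 62·46125+3·953126 = 5719128

62 3
7687 372
953126 46125
118179937 5719128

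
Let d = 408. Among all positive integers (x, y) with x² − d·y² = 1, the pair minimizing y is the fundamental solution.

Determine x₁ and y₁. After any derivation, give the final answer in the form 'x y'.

101 5

[20; 5,40] for √408; ℓ=2 ⇒ convergent index 1
i=0: a=20 ⇒ p=20, q=1
i=1: a=5 ⇒ p=101, q=5
→ (101, 5).  Check: 101²=10201, 408·5²=10200, difference 1.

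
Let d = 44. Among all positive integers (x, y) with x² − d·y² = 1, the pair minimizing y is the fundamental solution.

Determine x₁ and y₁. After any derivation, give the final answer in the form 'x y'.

d=44: √d = [6; 1,1,1,2,1,1,1,12] (ℓ=8, even), read p_7/q_7
step 0: (6, 1)  from 6·(1,0) + (0,1)
step 1: (7, 1)  from 1·(6,1) + (1,0)
step 2: (13, 2)  from 1·(7,1) + (6,1)
step 3: (20, 3)  from 1·(13,2) + (7,1)
step 4: (53, 8)  from 2·(20,3) + (13,2)
step 5: (73, 11)  from 1·(53,8) + (20,3)
step 6: (126, 19)  from 1·(73,11) + (53,8)
step 7: (199, 30)  from 1·(126,19) + (73,11)
fundamental: x₁=199, y₁=30  (since 39601 − 44·900 = 1)

199 30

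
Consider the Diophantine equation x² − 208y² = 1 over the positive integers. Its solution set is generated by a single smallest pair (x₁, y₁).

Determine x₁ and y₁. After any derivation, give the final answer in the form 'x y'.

649 45

d=208: √d = [14; 2,2,1,2,2,28] (ℓ=6, even), read p_5/q_5
i=0: a=14 ⇒ p=14, q=1
i=1: a=2 ⇒ p=29, q=2
…
i=3: a=1 ⇒ p=101, q=7
i=4: a=2 ⇒ p=274, q=19
i=5: a=2 ⇒ p=649, q=45
(x₁, y₁) = (649, 45);  649² − 208·45² = 1 ✓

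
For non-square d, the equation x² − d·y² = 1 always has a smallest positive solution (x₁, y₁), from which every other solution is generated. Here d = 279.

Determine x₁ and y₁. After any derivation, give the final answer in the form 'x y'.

1520 91

√279 → a₀=16, period (1,2,2,1,2,2,1,32); ℓ=8 even so k=7
k=0  a_k=16  p_k/q_k = 16/1
…
k=2  a_k=2  p_k/q_k = 50/3
k=3  a_k=2  p_k/q_k = 117/7
k=4  a_k=1  p_k/q_k = 167/10
k=5  a_k=2  p_k/q_k = 451/27
k=6  a_k=2  p_k/q_k = 1069/64
k=7  a_k=1  p_k/q_k = 1520/91
→ (1520, 91).  Check: 1520²=2310400, 279·91²=2310399, difference 1.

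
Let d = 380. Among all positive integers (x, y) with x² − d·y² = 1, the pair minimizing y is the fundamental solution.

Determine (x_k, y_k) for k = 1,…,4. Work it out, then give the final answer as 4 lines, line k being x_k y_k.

√380 → a₀=19, period (2,38); ℓ=2 even so k=1
i=0: a=19 ⇒ p=19, q=1
i=1: a=2 ⇒ p=39, q=2
(x₁, y₁) = (39, 2);  39² − 380·2² = 1 ✓
(39+2√380)^2 = 3041 + 156√380
(39+2√380)^3 = 237159 + 12166√380
(39+2√380)^4 = 18495361 + 948792√380

39 2
3041 156
237159 12166
18495361 948792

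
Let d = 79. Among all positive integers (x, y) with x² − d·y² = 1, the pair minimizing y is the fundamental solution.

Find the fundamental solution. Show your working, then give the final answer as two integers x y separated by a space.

d=79: √d = [8; 1,7,1,16] (ℓ=4, even), read p_3/q_3
a_0=8:  p_0=8·1+0=8,  q_0=8·0+1=1
a_1=1:  p_1=1·8+1=9,  q_1=1·1+0=1
a_2=7:  p_2=7·9+8=71,  q_2=7·1+1=8
a_3=1:  p_3=1·71+9=80,  q_3=1·8+1=9
fundamental: x₁=80, y₁=9  (since 6400 − 79·81 = 1)

80 9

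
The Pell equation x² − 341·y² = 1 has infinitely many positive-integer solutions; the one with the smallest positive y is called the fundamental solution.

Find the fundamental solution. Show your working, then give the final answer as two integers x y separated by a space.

10626551 575460

√341 = [18; 2,6,1,8,2,…,6,2,36, …], period ℓ=14 (even) → k=13
a_0=18:  p_0=18·1+0=18,  q_0=18·0+1=1
…
a_2=6:  p_2=6·37+18=240,  q_2=6·2+1=13
…
a_5=2:  p_5=2·2456+277=5189,  q_5=2·133+15=281
…
a_7=2:  p_7=2·7645+5189=20479,  q_7=2·414+281=1109
…
a_9=2:  p_9=2·28124+20479=76727,  q_9=2·1523+1109=4155
…
a_12=6:  p_12=6·718667+641940=4953942,  q_12=6·38918+34763=268271
a_13=2:  p_13=2·4953942+718667=10626551,  q_13=2·268271+38918=575460
(x₁, y₁) = (10626551, 575460);  10626551² − 341·575460² = 1 ✓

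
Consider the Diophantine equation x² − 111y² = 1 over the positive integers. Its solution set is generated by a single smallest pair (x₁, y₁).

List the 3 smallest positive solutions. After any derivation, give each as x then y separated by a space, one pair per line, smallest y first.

[10; 1,1,6,1,1,20] for √111; ℓ=6 ⇒ convergent index 5
step 0: (10, 1)  from 10·(1,0) + (0,1)
…
step 4: (158, 15)  from 1·(137,13) + (21,2)
step 5: (295, 28)  from 1·(158,15) + (137,13)
fundamental: x₁=295, y₁=28  (since 87025 − 111·784 = 1)
(x_2, y_2) = (295·295 + 111·28·28, 295·28 + 28·295) = (174049, 16520)
(x_3, y_3) = (295·174049 + 111·28·16520, 295·16520 + 28·174049) = (102688615, 9746772)

295 28
174049 16520
102688615 9746772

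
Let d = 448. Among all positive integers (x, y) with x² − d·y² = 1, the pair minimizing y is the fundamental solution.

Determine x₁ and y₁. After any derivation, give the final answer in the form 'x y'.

127 6

d=448: √d = [21; 6,42] (ℓ=2, even), read p_1/q_1
k=0  a_k=21  p_k/q_k = 21/1
k=1  a_k=6  p_k/q_k = 127/6
fundamental: x₁=127, y₁=6  (since 16129 − 448·36 = 1)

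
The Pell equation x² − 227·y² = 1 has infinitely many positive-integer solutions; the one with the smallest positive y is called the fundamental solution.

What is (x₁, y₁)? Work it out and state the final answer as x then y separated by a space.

226 15

√227 → a₀=15, period (15,30); ℓ=2 even so k=1
i=0: a=15 ⇒ p=15, q=1
i=1: a=15 ⇒ p=226, q=15
(x₁, y₁) = (226, 15);  226² − 227·15² = 1 ✓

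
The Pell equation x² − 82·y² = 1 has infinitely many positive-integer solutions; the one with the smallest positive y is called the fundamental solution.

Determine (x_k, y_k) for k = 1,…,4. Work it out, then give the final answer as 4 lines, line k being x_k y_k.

163 18
53137 5868
17322499 1912950
5647081537 623615832

[9; 18] for √82; ℓ=1 ⇒ convergent index 1
k=0  a_k=9  p_k/q_k = 9/1
k=1  a_k=18  p_k/q_k = 163/18
(x₁, y₁) = (163, 18);  163² − 82·18² = 1 ✓
(x_2, y_2) = (163·163 + 82·18·18, 163·18 + 18·163) = (53137, 5868)
(x_3, y_3) = (163·53137 + 82·18·5868, 163·5868 + 18·53137) = (17322499, 1912950)
(x_4, y_4) = (163·17322499 + 82·18·1912950, 163·1912950 + 18·17322499) = (5647081537, 623615832)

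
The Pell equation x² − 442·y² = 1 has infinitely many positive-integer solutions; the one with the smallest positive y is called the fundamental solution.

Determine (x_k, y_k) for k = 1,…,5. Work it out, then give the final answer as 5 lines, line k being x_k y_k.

883 42
1559377 74172
2753858899 130987710
4863313256257 231324221688
8588608456690963 408518444513298

√442 = [21; 42, …], period ℓ=1 (odd) → k=1
a_0=21:  p_0=21·1+0=21,  q_0=21·0+1=1
a_1=42:  p_1=42·21+1=883,  q_1=42·1+0=42
(x₁, y₁) = (883, 42);  883² − 442·42² = 1 ✓
k=2:  x_2 = 883·883+442·42·42 = 1559377,  y_2 = 883·42+42·883 = 74172
k=3:  x_3 = 883·1559377+442·42·74172 = 2753858899,  y_3 = 883·74172+42·1559377 = 130987710
k=4:  x_4 = 883·2753858899+442·42·130987710 = 4863313256257,  y_4 = 883·130987710+42·2753858899 = 231324221688
k=5:  x_5 = 883·4863313256257+442·42·231324221688 = 8588608456690963,  y_5 = 883·231324221688+42·4863313256257 = 408518444513298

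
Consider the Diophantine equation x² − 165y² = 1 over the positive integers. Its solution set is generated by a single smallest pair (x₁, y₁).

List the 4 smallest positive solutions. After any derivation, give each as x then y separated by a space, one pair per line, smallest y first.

√165 → a₀=12, period (1,5,2,5,1,24); ℓ=6 even so k=5
a_0=12:  p_0=12·1+0=12,  q_0=12·0+1=1
…
a_2=5:  p_2=5·13+12=77,  q_2=5·1+1=6
…
a_4=5:  p_4=5·167+77=912,  q_4=5·13+6=71
a_5=1:  p_5=1·912+167=1079,  q_5=1·71+13=84
fundamental: x₁=1079, y₁=84  (since 1164241 − 165·7056 = 1)
k=2:  x_2 = 1079·1079+165·84·84 = 2328481,  y_2 = 1079·84+84·1079 = 181272
k=3:  x_3 = 1079·2328481+165·84·181272 = 5024860919,  y_3 = 1079·181272+84·2328481 = 391184892
k=4:  x_4 = 1079·5024860919+165·84·391184892 = 10843647534721,  y_4 = 1079·391184892+84·5024860919 = 844176815664

1079 84
2328481 181272
5024860919 391184892
10843647534721 844176815664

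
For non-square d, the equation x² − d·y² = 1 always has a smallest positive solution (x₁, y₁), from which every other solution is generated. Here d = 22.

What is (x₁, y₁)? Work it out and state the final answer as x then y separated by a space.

√22 = [4; 1,2,4,2,1,8, …], period ℓ=6 (even) → k=5
step 0: (4, 1)  from 4·(1,0) + (0,1)
…
step 2: (14, 3)  from 2·(5,1) + (4,1)
step 3: (61, 13)  from 4·(14,3) + (5,1)
step 4: (136, 29)  from 2·(61,13) + (14,3)
step 5: (197, 42)  from 1·(136,29) + (61,13)
fundamental: x₁=197, y₁=42  (since 38809 − 22·1764 = 1)

197 42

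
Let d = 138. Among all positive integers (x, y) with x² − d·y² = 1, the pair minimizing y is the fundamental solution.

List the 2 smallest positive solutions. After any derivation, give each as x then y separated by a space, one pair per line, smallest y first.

47 4
4417 376

√138 → a₀=11, period (1,2,1,22); ℓ=4 even so k=3
i=0: a=11 ⇒ p=11, q=1
…
i=2: a=2 ⇒ p=35, q=3
i=3: a=1 ⇒ p=47, q=4
→ (47, 4).  Check: 47²=2209, 138·4²=2208, difference 1.
(x_2, y_2) = (47·47 + 138·4·4, 47·4 + 4·47) = (4417, 376)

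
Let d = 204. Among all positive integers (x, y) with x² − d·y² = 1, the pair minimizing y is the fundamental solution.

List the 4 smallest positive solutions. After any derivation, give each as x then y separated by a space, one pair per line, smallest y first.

d=204: √d = [14; 3,1,1,6,1,1,3,28] (ℓ=8, even), read p_7/q_7
step 0: (14, 1)  from 14·(1,0) + (0,1)
step 1: (43, 3)  from 3·(14,1) + (1,0)
step 2: (57, 4)  from 1·(43,3) + (14,1)
step 3: (100, 7)  from 1·(57,4) + (43,3)
step 4: (657, 46)  from 6·(100,7) + (57,4)
…
step 6: (1414, 99)  from 1·(757,53) + (657,46)
step 7: (4999, 350)  from 3·(1414,99) + (757,53)
(x₁, y₁) = (4999, 350);  4999² − 204·350² = 1 ✓
(x_2, y_2) = (4999·4999 + 204·350·350, 4999·350 + 350·4999) = (49980001, 3499300)
(x_3, y_3) = (4999·49980001 + 204·350·3499300, 4999·3499300 + 350·49980001) = (499700044999, 34986001050)
(x_4, y_4) = (4999·499700044999 + 204·350·34986001050, 4999·34986001050 + 350·499700044999) = (4996000999920001, 349790034998600)

4999 350
49980001 3499300
499700044999 34986001050
4996000999920001 349790034998600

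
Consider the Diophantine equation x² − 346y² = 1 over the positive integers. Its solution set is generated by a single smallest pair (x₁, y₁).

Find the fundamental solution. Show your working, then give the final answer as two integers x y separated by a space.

[18; 1,1,1,1,36] for √346; ℓ=5 ⇒ convergent index 9
k=0  a_k=18  p_k/q_k = 18/1
…
k=2  a_k=1  p_k/q_k = 37/2
…
k=4  a_k=1  p_k/q_k = 93/5
k=5  a_k=36  p_k/q_k = 3404/183
k=6  a_k=1  p_k/q_k = 3497/188
…
k=8  a_k=1  p_k/q_k = 10398/559
k=9  a_k=1  p_k/q_k = 17299/930
fundamental: x₁=17299, y₁=930  (since 299255401 − 346·864900 = 1)

17299 930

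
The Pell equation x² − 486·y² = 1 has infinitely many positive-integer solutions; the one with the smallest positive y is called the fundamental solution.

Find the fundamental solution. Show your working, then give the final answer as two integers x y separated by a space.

485 22

[22; 22,44] for √486; ℓ=2 ⇒ convergent index 1
i=0: a=22 ⇒ p=22, q=1
i=1: a=22 ⇒ p=485, q=22
→ (485, 22).  Check: 485²=235225, 486·22²=235224, difference 1.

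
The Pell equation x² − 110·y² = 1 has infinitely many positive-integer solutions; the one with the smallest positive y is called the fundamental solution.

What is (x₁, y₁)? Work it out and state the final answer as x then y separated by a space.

21 2

√110 → a₀=10, period (2,20); ℓ=2 even so k=1
i=0: a=10 ⇒ p=10, q=1
i=1: a=2 ⇒ p=21, q=2
→ (21, 2).  Check: 21²=441, 110·2²=440, difference 1.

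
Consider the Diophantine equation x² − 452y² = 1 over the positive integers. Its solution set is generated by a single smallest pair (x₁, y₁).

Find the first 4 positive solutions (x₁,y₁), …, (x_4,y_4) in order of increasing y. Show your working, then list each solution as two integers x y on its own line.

1204353 56648
2900932297217 136448377488
6987493029899166849 328664025545553880
16830816386073401651890177 791655010315592455701792

√452 = [21; 3,1,5,3,10,3,5,1,3,42, …], period ℓ=10 (even) → k=9
step 0: (21, 1)  from 21·(1,0) + (0,1)
…
step 2: (85, 4)  from 1·(64,3) + (21,1)
…
step 4: (1552, 73)  from 3·(489,23) + (85,4)
step 5: (16009, 753)  from 10·(1552,73) + (489,23)
step 6: (49579, 2332)  from 3·(16009,753) + (1552,73)
step 7: (263904, 12413)  from 5·(49579,2332) + (16009,753)
step 8: (313483, 14745)  from 1·(263904,12413) + (49579,2332)
step 9: (1204353, 56648)  from 3·(313483,14745) + (263904,12413)
(x₁, y₁) = (1204353, 56648);  1204353² − 452·56648² = 1 ✓
(1204353+56648√452)^2 = 2900932297217 + 136448377488√452
(1204353+56648√452)^3 = 6987493029899166849 + 328664025545553880√452
(1204353+56648√452)^4 = 16830816386073401651890177 + 791655010315592455701792√452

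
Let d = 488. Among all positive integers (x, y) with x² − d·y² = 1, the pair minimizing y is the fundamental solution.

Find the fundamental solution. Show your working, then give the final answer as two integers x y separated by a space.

√488 = [22; 11,44, …], period ℓ=2 (even) → k=1
k=0  a_k=22  p_k/q_k = 22/1
k=1  a_k=11  p_k/q_k = 243/11
→ (243, 11).  Check: 243²=59049, 488·11²=59048, difference 1.

243 11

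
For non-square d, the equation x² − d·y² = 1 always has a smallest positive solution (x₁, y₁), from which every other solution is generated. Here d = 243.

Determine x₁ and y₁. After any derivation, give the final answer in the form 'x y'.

70226 4505

√243 = [15; 1,1,2,3,15,3,2,1,1,30, …], period ℓ=10 (even) → k=9
step 0: (15, 1)  from 15·(1,0) + (0,1)
step 1: (16, 1)  from 1·(15,1) + (1,0)
step 2: (31, 2)  from 1·(16,1) + (15,1)
step 3: (78, 5)  from 2·(31,2) + (16,1)
step 4: (265, 17)  from 3·(78,5) + (31,2)
step 5: (4053, 260)  from 15·(265,17) + (78,5)
step 6: (12424, 797)  from 3·(4053,260) + (265,17)
…
step 8: (41325, 2651)  from 1·(28901,1854) + (12424,797)
step 9: (70226, 4505)  from 1·(41325,2651) + (28901,1854)
fundamental: x₁=70226, y₁=4505  (since 4931691076 − 243·20295025 = 1)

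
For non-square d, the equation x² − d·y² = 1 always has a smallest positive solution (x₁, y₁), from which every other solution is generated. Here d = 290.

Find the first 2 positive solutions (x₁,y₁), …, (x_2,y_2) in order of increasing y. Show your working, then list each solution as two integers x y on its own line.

[17; 34] for √290; ℓ=1 ⇒ convergent index 1
a_0=17:  p_0=17·1+0=17,  q_0=17·0+1=1
a_1=34:  p_1=34·17+1=579,  q_1=34·1+0=34
(x₁, y₁) = (579, 34);  579² − 290·34² = 1 ✓
k=2:  x_2 = 579·579+290·34·34 = 670481,  y_2 = 579·34+34·579 = 39372

579 34
670481 39372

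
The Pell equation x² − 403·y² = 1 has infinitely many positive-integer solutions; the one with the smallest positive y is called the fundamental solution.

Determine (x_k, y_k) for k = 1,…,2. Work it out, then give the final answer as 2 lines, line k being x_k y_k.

[20; 13,2,1,3,1,3,1,2,13,40] for √403; ℓ=10 ⇒ convergent index 9
a_0=20:  p_0=20·1+0=20,  q_0=20·0+1=1
…
a_2=2:  p_2=2·261+20=542,  q_2=2·13+1=27
a_3=1:  p_3=1·542+261=803,  q_3=1·27+13=40
…
a_6=3:  p_6=3·3754+2951=14213,  q_6=3·187+147=708
a_7=1:  p_7=1·14213+3754=17967,  q_7=1·708+187=895
a_8=2:  p_8=2·17967+14213=50147,  q_8=2·895+708=2498
a_9=13:  p_9=13·50147+17967=669878,  q_9=13·2498+895=33369
(x₁, y₁) = (669878, 33369);  669878² − 403·33369² = 1 ✓
(669878+33369√403)^2 = 897473069767 + 44706317964√403

669878 33369
897473069767 44706317964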